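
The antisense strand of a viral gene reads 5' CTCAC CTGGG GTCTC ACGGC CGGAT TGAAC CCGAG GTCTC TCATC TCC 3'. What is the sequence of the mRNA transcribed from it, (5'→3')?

5'-GGAGAUGAGAGACCUCGGGUUCAAUCCGGCCGUGAGACCCCAGGUGAG-3'

RNA polymerase reads the template 3'→5' and synthesizes mRNA 5'→3' by base-pairing (A→U, T→A, G↔C). The complement of the template is GAGTGGACCCCAGAGTGCCGGCCTAACTTGGGCTCCAGAGAGTAGAGG; antiparallel, so 5'→3' the coding strand is GGAGATGAGAGACCTCGGGTTCAATCCGGCCGTGAGACCCCAGGTGAG. Replace T with U for the mRNA.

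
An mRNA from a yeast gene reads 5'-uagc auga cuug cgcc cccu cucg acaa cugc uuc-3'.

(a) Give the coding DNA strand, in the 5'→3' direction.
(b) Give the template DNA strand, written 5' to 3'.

(a) The coding strand matches the mRNA with U→T.
(b) The template strand is the reverse complement of the coding strand.

(a) 5'-TAGCATGACTTGCGCCCCCTCTCGACAACTGCTTC-3'
(b) 5'-GAAGCAGTTGTCGAGAGGGGGCGCAAGTCATGCTA-3'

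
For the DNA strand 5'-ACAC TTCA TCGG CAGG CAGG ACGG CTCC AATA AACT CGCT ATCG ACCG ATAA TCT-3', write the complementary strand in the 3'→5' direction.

Base-pairing A↔T, G↔C gives the complement. The complementary strand is antiparallel, so paired with a 5'→3' strand it runs 3'→5'.

3′-TGTGAAGTAGCCGTCCGTCCTGCCGAGGTTATTTGAGCGATAGCTGGCTATTAGA-5′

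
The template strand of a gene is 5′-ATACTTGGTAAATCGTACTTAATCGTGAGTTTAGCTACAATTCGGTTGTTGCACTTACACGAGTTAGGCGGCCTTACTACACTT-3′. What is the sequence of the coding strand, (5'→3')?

The coding strand is complementary and antiparallel to the template: take the complement (A↔T, G↔C) and reverse.

5'-AAGTGTAGTAAGGCCGCCTAACTCGTGTAAGTGCAACAACCGAATTGTAGCTAAACTCACGATTAAGTACGATTTACCAAGTAT-3'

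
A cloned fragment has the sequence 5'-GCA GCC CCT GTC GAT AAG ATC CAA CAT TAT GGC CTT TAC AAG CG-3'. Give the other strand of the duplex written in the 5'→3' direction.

The complement of GCAGCCCCTGTCGATAAGATCCAACATTATGGCCTTTACAAGCG is CGTCGGGGACAGCTATTCTAGGTTGTAATACCGGAAATGTTCGC (A↔T, G↔C). DNA strands are antiparallel, so the complementary strand runs 3'→5'; reversing gives the 5'→3' form.

5'-CGCTTGTAAAGGCCATAATGTTGGATCTTATCGACAGGGGCTGC-3'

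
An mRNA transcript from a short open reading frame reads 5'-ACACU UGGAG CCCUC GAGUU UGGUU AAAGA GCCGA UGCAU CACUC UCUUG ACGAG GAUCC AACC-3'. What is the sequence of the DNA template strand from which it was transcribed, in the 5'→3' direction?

5'-GGTTGGATCCTCGTCAAGAGAGTGATGCATCGGCTCTTTAACCAAACTCGAGGGCTCCAAGTGT-3'

Replace U with T to get the coding DNA strand: ACACTTGGAGCCCTCGAGTTTGGTTAAAGAGCCGATGCATCACTCTCTTGACGAGGATCCAACC. The template strand is its reverse complement (complement TGTGAACCTCGGGAGCTCAAACCAATTTCTCGGCTACGTAGTGAGAGAACTGCTCCTAGGTTGG, then reverse).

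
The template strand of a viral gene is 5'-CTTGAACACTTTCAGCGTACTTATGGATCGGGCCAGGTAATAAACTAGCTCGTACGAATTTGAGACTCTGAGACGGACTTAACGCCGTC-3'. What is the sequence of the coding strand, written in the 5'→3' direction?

5'-GACGGCGTTAAGTCCGTCTCAGAGTCTCAAATTCGTACGAGCTAGTTTATTACCTGGCCCGATCCATAAGTACGCTGAAAGTGTTCAAG-3'

The coding strand is complementary and antiparallel to the template: take the complement (A↔T, G↔C) and reverse.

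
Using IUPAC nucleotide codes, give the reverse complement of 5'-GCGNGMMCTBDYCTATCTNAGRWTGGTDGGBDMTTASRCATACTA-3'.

5'-TAGTATGYSTAAKHVCCHACCAWYCTNAGATAGRHVAGKKCNCGC-3'

Standard pairs A↔T, G↔C; ambiguity codes pair R↔Y, M↔K, W↔W, S↔S, B↔V, D↔H, N↔N. Complement (CGCNCKKGAVHRGATAGANTCYWACCAHCCVHKAATSYGTATGAT), then reverse for 5'→3'.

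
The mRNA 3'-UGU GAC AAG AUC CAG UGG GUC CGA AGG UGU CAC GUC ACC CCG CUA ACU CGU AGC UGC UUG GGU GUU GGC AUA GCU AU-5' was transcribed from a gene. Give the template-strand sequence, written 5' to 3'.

5'-ACACTGTTCTAGGTCACCCAGGCTTCCACAGTGCAGTGGGGCGATTGAGCATCGACGAACCCACAACCGTATCGATA-3'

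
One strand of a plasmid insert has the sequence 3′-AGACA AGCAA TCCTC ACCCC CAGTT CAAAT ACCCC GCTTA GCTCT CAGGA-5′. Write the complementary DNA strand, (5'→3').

The strand is given 3'→5', so its complement runs 5'→3' in the same left-to-right order: pair each base A↔T, G↔C.

5'-TCTGTTCGTTAGGAGTGGGGGTCAAGTTTATGGGGCGAATCGAGAGTCCT-3'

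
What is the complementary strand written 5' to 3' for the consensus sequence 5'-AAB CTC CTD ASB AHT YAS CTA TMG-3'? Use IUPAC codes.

Standard pairs A↔T, G↔C; ambiguity codes pair Y↔R, M↔K, S↔S, B↔V, D↔H. Complement (TTVGAGGAHTSVTDARTSGATAKC), then reverse for 5'→3'.

5'-CKATAGSTRADTVSTHAGGAGVTT-3'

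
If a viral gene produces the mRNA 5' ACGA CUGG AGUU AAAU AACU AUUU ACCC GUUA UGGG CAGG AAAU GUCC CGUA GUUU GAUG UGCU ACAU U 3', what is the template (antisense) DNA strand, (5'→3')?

Replace U with T to get the coding DNA strand: ACGACTGGAGTTAAATAACTATTTACCCGTTATGGGCAGGAAATGTCCCGTAGTTTGATGTGCTACATT. The template strand is its reverse complement (complement TGCTGACCTCAATTTATTGATAAATGGGCAATACCCGTCCTTTACAGGGCATCAAACTACACGATGTAA, then reverse).

5'-AATGTAGCACATCAAACTACGGGACATTTCCTGCCCATAACGGGTAAATAGTTATTTAACTCCAGTCGT-3'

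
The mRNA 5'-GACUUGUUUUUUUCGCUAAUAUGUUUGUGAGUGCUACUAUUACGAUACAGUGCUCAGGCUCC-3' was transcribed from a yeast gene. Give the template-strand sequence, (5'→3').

Replace U with T to get the coding DNA strand: GACTTGTTTTTTTCGCTAATATGTTTGTGAGTGCTACTATTACGATACAGTGCTCAGGCTCC. The template strand is its reverse complement (complement CTGAACAAAAAAAGCGATTATACAAACACTCACGATGATAATGCTATGTCACGAGTCCGAGG, then reverse).

5'-GGAGCCTGAGCACTGTATCGTAATAGTAGCACTCACAAACATATTAGCGAAAAAAACAAGTC-3'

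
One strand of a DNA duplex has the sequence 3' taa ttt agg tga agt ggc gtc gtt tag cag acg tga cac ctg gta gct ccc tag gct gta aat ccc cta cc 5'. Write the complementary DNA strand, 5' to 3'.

5'-ATTAAATCCACTTCACCGCAGCAAATCGTCTGCACTGTGGACCATCGAGGGATCCGACATTTAGGGGATGG-3'

The strand is given 3'→5', so its complement runs 5'→3' in the same left-to-right order: pair each base A↔T, G↔C.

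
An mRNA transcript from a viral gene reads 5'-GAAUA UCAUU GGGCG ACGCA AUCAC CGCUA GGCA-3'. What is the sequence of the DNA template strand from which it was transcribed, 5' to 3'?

Replace U with T to get the coding DNA strand: GAATATCATTGGGCGACGCAATCACCGCTAGGCA. The template strand is its reverse complement (complement CTTATAGTAACCCGCTGCGTTAGTGGCGATCCGT, then reverse).

5'-TGCCTAGCGGTGATTGCGTCGCCCAATGATATTC-3'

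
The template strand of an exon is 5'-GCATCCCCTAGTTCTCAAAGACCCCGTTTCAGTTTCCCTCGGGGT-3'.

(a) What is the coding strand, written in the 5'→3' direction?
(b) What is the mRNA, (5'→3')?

(a) The coding strand is the reverse complement of the template: complement CGTAGGGGATCAAGAGTTTCTGGGGCAAAGTCAAAGGGAGCCCCA, then reverse.
(b) mRNA has the coding-strand sequence with T→U.

(a) 5'-ACCCCGAGGGAAACTGAAACGGGGTCTTTGAGAACTAGGGGATGC-3'
(b) 5'-ACCCCGAGGGAAACUGAAACGGGGUCUUUGAGAACUAGGGGAUGC-3'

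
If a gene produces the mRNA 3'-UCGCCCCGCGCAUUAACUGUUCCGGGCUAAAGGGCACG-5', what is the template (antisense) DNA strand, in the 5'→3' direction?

Written 5'→3' the mRNA is GCACGGGAAAUCGGGCCUUGUCAAUUACGCGCCCCGCU, so the coding DNA strand is GCACGGGAAATCGGGCCTTGTCAATTACGCGCCCCGCT. The template is its reverse complement.

5'-AGCGGGGCGCGTAATTGACAAGGCCCGATTTCCCGTGC-3'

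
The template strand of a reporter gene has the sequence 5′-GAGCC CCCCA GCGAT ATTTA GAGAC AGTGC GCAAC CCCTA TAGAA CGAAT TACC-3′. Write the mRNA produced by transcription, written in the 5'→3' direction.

5'-GGUAAUUCGUUCUAUAGGGGUUGCGCACUGUCUCUAAAUAUCGCUGGGGGGCUC-3'

The mRNA has the sequence of the coding strand (reverse complement of the template) with T→U. Reverse complement of GAGCCCCCCAGCGATATTTAGAGACAGTGCGCAACCCCTATAGAACGAATTACC is GGTAATTCGTTCTATAGGGGTTGCGCACTGTCTCTAAATATCGCTGGGGGGCTC; then T→U.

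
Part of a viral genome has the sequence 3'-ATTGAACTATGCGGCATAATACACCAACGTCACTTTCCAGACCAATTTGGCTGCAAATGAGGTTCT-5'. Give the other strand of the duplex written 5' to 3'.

The strand is given 3'→5', so its complement runs 5'→3' in the same left-to-right order: pair each base A↔T, G↔C.

5′-TAACTTGATACGCCGTATTATGTGGTTGCAGTGAAAGGTCTGGTTAAACCGACGTTTACTCCAAGA-3′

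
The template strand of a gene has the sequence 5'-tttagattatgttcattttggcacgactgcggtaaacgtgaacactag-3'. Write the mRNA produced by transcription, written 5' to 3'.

5'-CUAGUGUUCACGUUUACCGCAGUCGUGCCAAAAUGAACAUAAUCUAAA-3'

The mRNA has the sequence of the coding strand (reverse complement of the template) with T→U. Reverse complement of TTTAGATTATGTTCATTTTGGCACGACTGCGGTAAACGTGAACACTAG is CTAGTGTTCACGTTTACCGCAGTCGTGCCAAAATGAACATAATCTAAA; then T→U.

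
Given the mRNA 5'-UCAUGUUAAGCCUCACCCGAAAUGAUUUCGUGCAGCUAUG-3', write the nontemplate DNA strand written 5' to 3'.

The coding DNA strand has the same 5'→3' sequence as the mRNA with U replaced by T.

5'-TCATGTTAAGCCTCACCCGAAATGATTTCGTGCAGCTATG-3'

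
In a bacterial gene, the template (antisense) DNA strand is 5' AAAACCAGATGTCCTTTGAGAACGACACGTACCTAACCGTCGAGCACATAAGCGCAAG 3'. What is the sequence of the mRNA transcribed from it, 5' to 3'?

5'-CUUGCGCUUAUGUGCUCGACGGUUAGGUACGUGUCGUUCUCAAAGGACAUCUGGUUUU-3'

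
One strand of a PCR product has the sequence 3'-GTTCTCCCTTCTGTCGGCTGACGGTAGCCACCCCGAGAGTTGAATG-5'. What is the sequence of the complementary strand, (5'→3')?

5'-CAAGAGGGAAGACAGCCGACTGCCATCGGTGGGGCTCTCAACTTAC-3'

The strand is given 3'→5', so its complement runs 5'→3' in the same left-to-right order: pair each base A↔T, G↔C.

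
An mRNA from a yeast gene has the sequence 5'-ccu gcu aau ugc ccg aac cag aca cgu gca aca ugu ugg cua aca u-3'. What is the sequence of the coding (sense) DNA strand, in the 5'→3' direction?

5'-CCTGCTAATTGCCCGAACCAGACACGTGCAACATGTTGGCTAACAT-3'

The coding DNA strand has the same 5'→3' sequence as the mRNA with U replaced by T.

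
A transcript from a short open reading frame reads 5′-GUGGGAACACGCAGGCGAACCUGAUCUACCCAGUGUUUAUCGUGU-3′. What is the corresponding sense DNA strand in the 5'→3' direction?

5'-GTGGGAACACGCAGGCGAACCTGATCTACCCAGTGTTTATCGTGT-3'

The coding DNA strand has the same 5'→3' sequence as the mRNA with U replaced by T.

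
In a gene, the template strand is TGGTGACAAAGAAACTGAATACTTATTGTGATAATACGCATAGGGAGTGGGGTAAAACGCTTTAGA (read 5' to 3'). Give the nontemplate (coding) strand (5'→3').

5'-TCTAAAGCGTTTTACCCCACTCCCTATGCGTATTATCACAATAAGTATTCAGTTTCTTTGTCACCA-3'

The coding strand is complementary and antiparallel to the template: take the complement (A↔T, G↔C) and reverse.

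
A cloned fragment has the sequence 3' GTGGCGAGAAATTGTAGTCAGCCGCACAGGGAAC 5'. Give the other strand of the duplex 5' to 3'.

5'-CACCGCTCTTTAACATCAGTCGGCGTGTCCCTTG-3'

The strand is given 3'→5', so its complement runs 5'→3' in the same left-to-right order: pair each base A↔T, G↔C.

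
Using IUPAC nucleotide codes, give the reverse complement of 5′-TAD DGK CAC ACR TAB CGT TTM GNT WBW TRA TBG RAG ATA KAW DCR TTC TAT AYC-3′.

Standard pairs A↔T, G↔C; ambiguity codes pair R↔Y, M↔K, W↔W, B↔V, D↔H, N↔N. Complement (ATHHCMGTGTGYATVGCAAAKCNAWVWAYTAVCYTCTATMTWHGYAAGATATRG), then reverse for 5'→3'.

5'-GRTATAGAAYGHWTMTATCTYCVATYAWVWANCKAAACGVTAYGTGTGMCHHTA-3'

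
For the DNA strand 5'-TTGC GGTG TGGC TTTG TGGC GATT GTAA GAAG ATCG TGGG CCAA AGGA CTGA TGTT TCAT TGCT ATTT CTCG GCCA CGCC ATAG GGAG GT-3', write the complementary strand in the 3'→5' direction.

3'-AACGCCACACCGAAACACCGCTAACATTCTTCTAGCACCCGGTTTCCTGACTACAAAGTAACGATAAAGAGCCGGTGCGGTATCCCTCCA-5'

Base-pairing A↔T, G↔C gives the complement. The complementary strand is antiparallel, so paired with a 5'→3' strand it runs 3'→5'.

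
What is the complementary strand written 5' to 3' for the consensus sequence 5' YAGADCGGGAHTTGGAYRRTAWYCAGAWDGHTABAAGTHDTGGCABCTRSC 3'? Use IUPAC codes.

Standard pairs A↔T, G↔C; ambiguity codes pair R↔Y, W↔W, S↔S, B↔V, D↔H. Complement (RTCTHGCCCTDAACCTRYYATWRGTCTWHCDATVTTCADHACCGTVGAYSG), then reverse for 5'→3'.

5'-GSYAGVTGCCAHDACTTVTADCHWTCTGRWTAYYRTCCAADTCCCGHTCTR-3'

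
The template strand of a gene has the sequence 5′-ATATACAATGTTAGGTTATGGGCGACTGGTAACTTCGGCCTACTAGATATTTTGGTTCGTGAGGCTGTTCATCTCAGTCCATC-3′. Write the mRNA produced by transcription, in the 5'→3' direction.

RNA polymerase reads the template 3'→5' and synthesizes mRNA 5'→3' by base-pairing (A→U, T→A, G↔C). The complement of the template is TATATGTTACAATCCAATACCCGCTGACCATTGAAGCCGGATGATCTATAAAACCAAGCACTCCGACAAGTAGAGTCAGGTAG; antiparallel, so 5'→3' the coding strand is GATGGACTGAGATGAACAGCCTCACGAACCAAAATATCTAGTAGGCCGAAGTTACCAGTCGCCCATAACCTAACATTGTATAT. Replace T with U for the mRNA.

5'-GAUGGACUGAGAUGAACAGCCUCACGAACCAAAAUAUCUAGUAGGCCGAAGUUACCAGUCGCCCAUAACCUAACAUUGUAUAU-3'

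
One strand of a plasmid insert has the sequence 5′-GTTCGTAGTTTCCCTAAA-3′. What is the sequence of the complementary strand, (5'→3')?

5′-TTTAGGGAAACTACGAAC-3′

Pairing A↔T and G↔C gives CAAGCATCAAAGGGATTT, running 3'→5'. Reverse for the 5'→3' convention.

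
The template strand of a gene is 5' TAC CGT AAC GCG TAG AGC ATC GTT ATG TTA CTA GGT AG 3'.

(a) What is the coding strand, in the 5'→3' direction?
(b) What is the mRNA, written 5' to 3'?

(a) The coding strand is the reverse complement of the template: complement ATGGCATTGCGCATCTCGTAGCAATACAATGATCCATC, then reverse.
(b) mRNA has the coding-strand sequence with T→U.

(a) 5'-CTACCTAGTAACATAACGATGCTCTACGCGTTACGGTA-3'
(b) 5'-CUACCUAGUAACAUAACGAUGCUCUACGCGUUACGGUA-3'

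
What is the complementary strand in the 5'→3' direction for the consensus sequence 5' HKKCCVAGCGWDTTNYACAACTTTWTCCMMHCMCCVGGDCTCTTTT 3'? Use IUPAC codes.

5'-AAAAGAGHCCBGGKGDKKGGAWAAAGTTGTRNAAHWCGCTBGGMMD-3'

Standard pairs A↔T, G↔C; ambiguity codes pair Y↔R, M↔K, W↔W, D↔H, V↔B, N↔N. Complement (DMMGGBTCGCWHAANRTGTTGAAAWAGGKKDGKGGBCCHGAGAAAA), then reverse for 5'→3'.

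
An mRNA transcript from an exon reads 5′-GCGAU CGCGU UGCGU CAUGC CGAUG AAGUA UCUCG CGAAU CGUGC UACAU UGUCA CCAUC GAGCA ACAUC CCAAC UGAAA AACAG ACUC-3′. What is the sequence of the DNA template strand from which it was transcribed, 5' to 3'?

Replace U with T to get the coding DNA strand: GCGATCGCGTTGCGTCATGCCGATGAAGTATCTCGCGAATCGTGCTACATTGTCACCATCGAGCAACATCCCAACTGAAAAACAGACTC. The template strand is its reverse complement (complement CGCTAGCGCAACGCAGTACGGCTACTTCATAGAGCGCTTAGCACGATGTAACAGTGGTAGCTCGTTGTAGGGTTGACTTTTTGTCTGAG, then reverse).

5'-GAGTCTGTTTTTCAGTTGGGATGTTGCTCGATGGTGACAATGTAGCACGATTCGCGAGATACTTCATCGGCATGACGCAACGCGATCGC-3'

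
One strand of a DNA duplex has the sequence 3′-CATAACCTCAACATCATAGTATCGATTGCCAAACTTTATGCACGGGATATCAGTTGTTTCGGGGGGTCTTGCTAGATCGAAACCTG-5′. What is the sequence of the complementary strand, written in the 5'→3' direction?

The strand is given 3'→5', so its complement runs 5'→3' in the same left-to-right order: pair each base A↔T, G↔C.

5'-GTATTGGAGTTGTAGTATCATAGCTAACGGTTTGAAATACGTGCCCTATAGTCAACAAAGCCCCCCAGAACGATCTAGCTTTGGAC-3'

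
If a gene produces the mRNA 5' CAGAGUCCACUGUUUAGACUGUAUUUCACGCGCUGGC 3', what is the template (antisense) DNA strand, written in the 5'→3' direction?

5'-GCCAGCGCGTGAAATACAGTCTAAACAGTGGACTCTG-3'

Replace U with T to get the coding DNA strand: CAGAGTCCACTGTTTAGACTGTATTTCACGCGCTGGC. The template strand is its reverse complement (complement GTCTCAGGTGACAAATCTGACATAAAGTGCGCGACCG, then reverse).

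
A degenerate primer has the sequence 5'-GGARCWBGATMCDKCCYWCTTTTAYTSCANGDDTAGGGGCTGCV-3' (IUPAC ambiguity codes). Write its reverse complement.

5'-BGCAGCCCCTAHHCNTGSARTAAAAGWRGGMHGKATCVWGYTCC-3'

Standard pairs A↔T, G↔C; ambiguity codes pair R↔Y, M↔K, W↔W, S↔S, B↔V, D↔H, N↔N. Complement (CCTYGWVCTAKGHMGGRWGAAAATRASGTNCHHATCCCCGACGB), then reverse for 5'→3'.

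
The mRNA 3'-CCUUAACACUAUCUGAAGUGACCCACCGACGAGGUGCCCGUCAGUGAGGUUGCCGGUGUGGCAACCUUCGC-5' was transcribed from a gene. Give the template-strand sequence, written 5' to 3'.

Written 5'→3' the mRNA is CGCUUCCAACGGUGUGGCCGUUGGAGUGACUGCCCGUGGAGCAGCCACCCAGUGAAGUCUAUCACAAUUCC, so the coding DNA strand is CGCTTCCAACGGTGTGGCCGTTGGAGTGACTGCCCGTGGAGCAGCCACCCAGTGAAGTCTATCACAATTCC. The template is its reverse complement.

5'-GGAATTGTGATAGACTTCACTGGGTGGCTGCTCCACGGGCAGTCACTCCAACGGCCACACCGTTGGAAGCG-3'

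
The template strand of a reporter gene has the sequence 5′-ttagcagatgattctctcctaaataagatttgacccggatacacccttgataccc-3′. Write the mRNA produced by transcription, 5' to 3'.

The mRNA has the sequence of the coding strand (reverse complement of the template) with T→U. Reverse complement of TTAGCAGATGATTCTCTCCTAAATAAGATTTGACCCGGATACACCCTTGATACCC is GGGTATCAAGGGTGTATCCGGGTCAAATCTTATTTAGGAGAGAATCATCTGCTAA; then T→U.

5'-GGGUAUCAAGGGUGUAUCCGGGUCAAAUCUUAUUUAGGAGAGAAUCAUCUGCUAA-3'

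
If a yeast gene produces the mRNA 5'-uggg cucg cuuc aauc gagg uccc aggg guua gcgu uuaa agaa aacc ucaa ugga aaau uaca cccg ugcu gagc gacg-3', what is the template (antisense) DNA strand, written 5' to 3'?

Replace U with T to get the coding DNA strand: TGGGCTCGCTTCAATCGAGGTCCCAGGGGTTAGCGTTTAAAGAAAACCTCAATGGAAAATTACACCCGTGCTGAGCGACG. The template strand is its reverse complement (complement ACCCGAGCGAAGTTAGCTCCAGGGTCCCCAATCGCAAATTTCTTTTGGAGTTACCTTTTAATGTGGGCACGACTCGCTGC, then reverse).

5′-CGTCGCTCAGCACGGGTGTAATTTTCCATTGAGGTTTTCTTTAAACGCTAACCCCTGGGACCTCGATTGAAGCGAGCCCA-3′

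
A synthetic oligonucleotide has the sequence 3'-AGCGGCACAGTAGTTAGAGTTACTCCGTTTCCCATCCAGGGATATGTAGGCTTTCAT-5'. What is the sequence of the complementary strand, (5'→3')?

The strand is given 3'→5', so its complement runs 5'→3' in the same left-to-right order: pair each base A↔T, G↔C.

5'-TCGCCGTGTCATCAATCTCAATGAGGCAAAGGGTAGGTCCCTATACATCCGAAAGTA-3'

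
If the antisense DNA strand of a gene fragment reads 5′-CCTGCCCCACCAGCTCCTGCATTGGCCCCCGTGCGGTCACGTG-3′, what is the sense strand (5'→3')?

The coding strand is complementary and antiparallel to the template: take the complement (A↔T, G↔C) and reverse.

5′-CACGTGACCGCACGGGGGCCAATGCAGGAGCTGGTGGGGCAGG-3′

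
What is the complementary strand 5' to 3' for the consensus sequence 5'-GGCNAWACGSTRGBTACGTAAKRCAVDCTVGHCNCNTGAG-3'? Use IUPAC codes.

Standard pairs A↔T, G↔C; ambiguity codes pair R↔Y, K↔M, W↔W, S↔S, B↔V, D↔H, N↔N. Complement (CCGNTWTGCSAYCVATGCATTMYGTBHGABCDGNGNACTC), then reverse for 5'→3'.

5'-CTCANGNGDCBAGHBTGYMTTACGTAVCYASCGTWTNGCC-3'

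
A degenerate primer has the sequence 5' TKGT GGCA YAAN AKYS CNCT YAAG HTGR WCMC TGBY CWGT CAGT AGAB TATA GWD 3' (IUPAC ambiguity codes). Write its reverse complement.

Standard pairs A↔T, G↔C; ambiguity codes pair R↔Y, M↔K, W↔W, S↔S, B↔V, D↔H, N↔N. Complement (AMCACCGTRTTNTMRSGNGARTTCDACYWGKGACVRGWCAGTCATCTVATATCWH), then reverse for 5'→3'.

5'-HWCTATAVTCTACTGACWGRVCAGKGWYCADCTTRAGNGSRMTNTTRTGCCACMA-3'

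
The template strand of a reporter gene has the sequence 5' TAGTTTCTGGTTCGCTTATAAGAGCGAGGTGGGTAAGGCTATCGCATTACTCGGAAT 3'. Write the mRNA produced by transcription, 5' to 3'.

5′-AUUCCGAGUAAUGCGAUAGCCUUACCCACCUCGCUCUUAUAAGCGAACCAGAAACUA-3′

RNA polymerase reads the template 3'→5' and synthesizes mRNA 5'→3' by base-pairing (A→U, T→A, G↔C). The complement of the template is ATCAAAGACCAAGCGAATATTCTCGCTCCACCCATTCCGATAGCGTAATGAGCCTTA; antiparallel, so 5'→3' the coding strand is ATTCCGAGTAATGCGATAGCCTTACCCACCTCGCTCTTATAAGCGAACCAGAAACTA. Replace T with U for the mRNA.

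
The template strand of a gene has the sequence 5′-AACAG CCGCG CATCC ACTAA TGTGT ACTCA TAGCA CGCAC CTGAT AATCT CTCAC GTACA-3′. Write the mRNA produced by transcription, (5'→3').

5'-UGUACGUGAGAGAUUAUCAGGUGCGUGCUAUGAGUACACAUUAGUGGAUGCGCGGCUGUU-3'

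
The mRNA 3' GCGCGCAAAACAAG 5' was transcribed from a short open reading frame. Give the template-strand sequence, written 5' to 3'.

Written 5'→3' the mRNA is GAACAAAACGCGCG, so the coding DNA strand is GAACAAAACGCGCG. The template is its reverse complement.

5'-CGCGCGTTTTGTTC-3'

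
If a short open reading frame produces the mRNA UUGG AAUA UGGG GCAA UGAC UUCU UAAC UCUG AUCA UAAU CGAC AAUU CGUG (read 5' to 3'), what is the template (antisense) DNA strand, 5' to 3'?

Replace U with T to get the coding DNA strand: TTGGAATATGGGGCAATGACTTCTTAACTCTGATCATAATCGACAATTCGTG. The template strand is its reverse complement (complement AACCTTATACCCCGTTACTGAAGAATTGAGACTAGTATTAGCTGTTAAGCAC, then reverse).

5'-CACGAATTGTCGATTATGATCAGAGTTAAGAAGTCATTGCCCCATATTCCAA-3'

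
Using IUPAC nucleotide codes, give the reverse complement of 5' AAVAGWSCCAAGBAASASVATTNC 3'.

5'-GNAATBSTSTTVCTTGGSWCTBTT-3'

Standard pairs A↔T, G↔C; ambiguity codes pair W↔W, S↔S, B↔V, N↔N. Complement (TTBTCWSGGTTCVTTSTSBTAANG), then reverse for 5'→3'.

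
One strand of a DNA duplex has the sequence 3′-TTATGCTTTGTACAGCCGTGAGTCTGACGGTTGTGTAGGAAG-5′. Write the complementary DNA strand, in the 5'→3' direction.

The strand is given 3'→5', so its complement runs 5'→3' in the same left-to-right order: pair each base A↔T, G↔C.

5′-AATACGAAACATGTCGGCACTCAGACTGCCAACACATCCTTC-3′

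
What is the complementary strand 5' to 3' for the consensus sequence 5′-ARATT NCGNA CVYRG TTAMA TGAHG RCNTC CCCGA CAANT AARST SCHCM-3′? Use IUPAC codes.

Standard pairs A↔T, G↔C; ambiguity codes pair R↔Y, M↔K, S↔S, H↔D, V↔B, N↔N. Complement (TYTAANGCNTGBRYCAATKTACTDCYGNAGGGGCTGTTNATTYSASGDGK), then reverse for 5'→3'.

5'-KGDGSASYTTANTTGTCGGGGANGYCDTCATKTAACYRBGTNCGNAATYT-3'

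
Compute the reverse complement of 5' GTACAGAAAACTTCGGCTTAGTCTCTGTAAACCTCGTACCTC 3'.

5'-GAGGTACGAGGTTTACAGAGACTAAGCCGAAGTTTTCTGTAC-3'

Reading the sequence 3'→5' and pairing each base (A↔T, G↔C) gives the reverse complement directly.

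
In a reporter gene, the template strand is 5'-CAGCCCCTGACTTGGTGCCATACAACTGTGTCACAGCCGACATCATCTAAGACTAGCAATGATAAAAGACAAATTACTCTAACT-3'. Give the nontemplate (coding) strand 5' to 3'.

The coding strand is complementary and antiparallel to the template: take the complement (A↔T, G↔C) and reverse.

5′-AGTTAGAGTAATTTGTCTTTTATCATTGCTAGTCTTAGATGATGTCGGCTGTGACACAGTTGTATGGCACCAAGTCAGGGGCTG-3′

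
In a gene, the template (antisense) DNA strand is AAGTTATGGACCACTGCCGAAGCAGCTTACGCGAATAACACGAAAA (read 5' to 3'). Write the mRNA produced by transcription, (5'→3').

RNA polymerase reads the template 3'→5' and synthesizes mRNA 5'→3' by base-pairing (A→U, T→A, G↔C). The complement of the template is TTCAATACCTGGTGACGGCTTCGTCGAATGCGCTTATTGTGCTTTT; antiparallel, so 5'→3' the coding strand is TTTTCGTGTTATTCGCGTAAGCTGCTTCGGCAGTGGTCCATAACTT. Replace T with U for the mRNA.

5'-UUUUCGUGUUAUUCGCGUAAGCUGCUUCGGCAGUGGUCCAUAACUU-3'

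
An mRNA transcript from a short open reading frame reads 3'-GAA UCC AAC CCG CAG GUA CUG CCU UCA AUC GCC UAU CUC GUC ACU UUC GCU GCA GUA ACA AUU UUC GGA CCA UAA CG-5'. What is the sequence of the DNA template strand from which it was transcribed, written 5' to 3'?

5'-CTTAGGTTGGGCGTCCATGACGGAAGTTAGCGGATAGAGCAGTGAAAGCGACGTCATTGTTAAAAGCCTGGTATTGC-3'

Written 5'→3' the mRNA is GCAAUACCAGGCUUUUAACAAUGACGUCGCUUUCACUGCUCUAUCCGCUAACUUCCGUCAUGGACGCCCAACCUAAG, so the coding DNA strand is GCAATACCAGGCTTTTAACAATGACGTCGCTTTCACTGCTCTATCCGCTAACTTCCGTCATGGACGCCCAACCTAAG. The template is its reverse complement.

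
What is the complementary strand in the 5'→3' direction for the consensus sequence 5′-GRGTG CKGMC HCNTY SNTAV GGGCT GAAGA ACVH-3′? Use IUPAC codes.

5'-DBGTTCTTCAGCCCBTANSRANGDGKCMGCACYC-3'

Standard pairs A↔T, G↔C; ambiguity codes pair R↔Y, M↔K, S↔S, H↔D, V↔B, N↔N. Complement (CYCACGMCKGDGNARSNATBCCCGACTTCTTGBD), then reverse for 5'→3'.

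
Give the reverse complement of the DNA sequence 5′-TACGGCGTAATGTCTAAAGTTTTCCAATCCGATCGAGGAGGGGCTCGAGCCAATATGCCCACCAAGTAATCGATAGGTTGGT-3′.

Reading the sequence 3'→5' and pairing each base (A↔T, G↔C) gives the reverse complement directly.

5'-ACCAACCTATCGATTACTTGGTGGGCATATTGGCTCGAGCCCCTCCTCGATCGGATTGGAAAACTTTAGACATTACGCCGTA-3'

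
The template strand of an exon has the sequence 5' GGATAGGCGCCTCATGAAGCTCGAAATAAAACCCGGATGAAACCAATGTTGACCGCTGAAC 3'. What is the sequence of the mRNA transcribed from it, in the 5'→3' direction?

RNA polymerase reads the template 3'→5' and synthesizes mRNA 5'→3' by base-pairing (A→U, T→A, G↔C). The complement of the template is CCTATCCGCGGAGTACTTCGAGCTTTATTTTGGGCCTACTTTGGTTACAACTGGCGACTTG; antiparallel, so 5'→3' the coding strand is GTTCAGCGGTCAACATTGGTTTCATCCGGGTTTTATTTCGAGCTTCATGAGGCGCCTATCC. Replace T with U for the mRNA.

5'-GUUCAGCGGUCAACAUUGGUUUCAUCCGGGUUUUAUUUCGAGCUUCAUGAGGCGCCUAUCC-3'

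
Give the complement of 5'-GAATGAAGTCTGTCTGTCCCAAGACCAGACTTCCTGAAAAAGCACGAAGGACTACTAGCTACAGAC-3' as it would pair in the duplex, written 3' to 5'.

3'-CTTACTTCAGACAGACAGGGTTCTGGTCTGAAGGACTTTTTCGTGCTTCCTGATGATCGATGTCTG-5'

Base-pairing A↔T, G↔C gives the complement. The complementary strand is antiparallel, so paired with a 5'→3' strand it runs 3'→5'.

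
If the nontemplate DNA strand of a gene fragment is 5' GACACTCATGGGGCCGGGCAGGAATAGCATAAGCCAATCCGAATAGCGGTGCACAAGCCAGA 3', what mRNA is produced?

5′-GACACUCAUGGGGCCGGGCAGGAAUAGCAUAAGCCAAUCCGAAUAGCGGUGCACAAGCCAGA-3′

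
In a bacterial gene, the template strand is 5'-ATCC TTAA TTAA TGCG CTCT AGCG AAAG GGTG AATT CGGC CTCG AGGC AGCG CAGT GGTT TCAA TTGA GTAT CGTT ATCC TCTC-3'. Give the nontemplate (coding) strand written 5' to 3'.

5'-GAGAGGATAACGATACTCAATTGAAACCACTGCGCTGCCTCGAGGCCGAATTCACCCTTTCGCTAGAGCGCATTAATTAAGGAT-3'

The coding strand is complementary and antiparallel to the template: take the complement (A↔T, G↔C) and reverse.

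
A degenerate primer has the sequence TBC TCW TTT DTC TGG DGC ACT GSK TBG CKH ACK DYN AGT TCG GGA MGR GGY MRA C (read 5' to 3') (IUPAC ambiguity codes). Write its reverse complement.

Standard pairs A↔T, G↔C; ambiguity codes pair R↔Y, M↔K, W↔W, S↔S, B↔V, D↔H, N↔N. Complement (AVGAGWAAAHAGACCHCGTGACSMAVCGMDTGMHRNTCAAGCCCTKCYCCRKYTG), then reverse for 5'→3'.

5'-GTYKRCCYCKTCCCGAACTNRHMGTDMGCVAMSCAGTGCHCCAGAHAAAWGAGVA-3'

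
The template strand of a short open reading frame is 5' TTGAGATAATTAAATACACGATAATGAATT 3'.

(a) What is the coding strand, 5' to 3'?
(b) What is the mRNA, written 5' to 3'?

(a) The coding strand is the reverse complement of the template: complement AACTCTATTAATTTATGTGCTATTACTTAA, then reverse.
(b) mRNA has the coding-strand sequence with T→U.

(a) 5'-AATTCATTATCGTGTATTTAATTATCTCAA-3'
(b) 5′-AAUUCAUUAUCGUGUAUUUAAUUAUCUCAA-3′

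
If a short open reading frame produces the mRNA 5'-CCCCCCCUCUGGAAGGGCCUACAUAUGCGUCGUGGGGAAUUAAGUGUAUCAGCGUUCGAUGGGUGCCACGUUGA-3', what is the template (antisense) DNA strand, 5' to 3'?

Replace U with T to get the coding DNA strand: CCCCCCCTCTGGAAGGGCCTACATATGCGTCGTGGGGAATTAAGTGTATCAGCGTTCGATGGGTGCCACGTTGA. The template strand is its reverse complement (complement GGGGGGGAGACCTTCCCGGATGTATACGCAGCACCCCTTAATTCACATAGTCGCAAGCTACCCACGGTGCAACT, then reverse).

5'-TCAACGTGGCACCCATCGAACGCTGATACACTTAATTCCCCACGACGCATATGTAGGCCCTTCCAGAGGGGGGG-3'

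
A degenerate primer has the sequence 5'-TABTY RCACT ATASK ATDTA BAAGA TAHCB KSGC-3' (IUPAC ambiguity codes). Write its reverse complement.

5'-GCSMVGDTATCTTVTAHATMSTATAGTGYRAVTA-3'

Standard pairs A↔T, G↔C; ambiguity codes pair R↔Y, K↔M, S↔S, B↔V, D↔H. Complement (ATVARYGTGATATSMTAHATVTTCTATDGVMSCG), then reverse for 5'→3'.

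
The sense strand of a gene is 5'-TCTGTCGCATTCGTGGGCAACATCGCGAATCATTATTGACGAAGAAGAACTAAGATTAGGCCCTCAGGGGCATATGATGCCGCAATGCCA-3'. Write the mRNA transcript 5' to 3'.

The mRNA is synthesized from the template strand, so it matches the coding strand with T replaced by U.

5′-UCUGUCGCAUUCGUGGGCAACAUCGCGAAUCAUUAUUGACGAAGAAGAACUAAGAUUAGGCCCUCAGGGGCAUAUGAUGCCGCAAUGCCA-3′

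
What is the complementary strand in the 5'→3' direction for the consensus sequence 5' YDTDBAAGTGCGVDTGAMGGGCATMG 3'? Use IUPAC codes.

5'-CKATGCCCKTCAHBCGCACTTVHAHR-3'

Standard pairs A↔T, G↔C; ambiguity codes pair Y↔R, M↔K, B↔V, D↔H. Complement (RHAHVTTCACGCBHACTKCCCGTAKC), then reverse for 5'→3'.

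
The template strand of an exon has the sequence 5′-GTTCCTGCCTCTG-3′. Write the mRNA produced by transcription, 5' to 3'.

The mRNA has the sequence of the coding strand (reverse complement of the template) with T→U. Reverse complement of GTTCCTGCCTCTG is CAGAGGCAGGAAC; then T→U.

5′-CAGAGGCAGGAAC-3′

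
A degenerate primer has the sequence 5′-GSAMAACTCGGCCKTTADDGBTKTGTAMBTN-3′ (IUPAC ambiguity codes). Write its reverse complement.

Standard pairs A↔T, G↔C; ambiguity codes pair M↔K, S↔S, B↔V, D↔H, N↔N. Complement (CSTKTTGAGCCGGMAATHHCVAMACATKVAN), then reverse for 5'→3'.

5'-NAVKTACAMAVCHHTAAMGGCCGAGTTKTSC-3'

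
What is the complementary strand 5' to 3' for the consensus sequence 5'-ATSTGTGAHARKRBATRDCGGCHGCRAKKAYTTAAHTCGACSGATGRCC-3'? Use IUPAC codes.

5'-GGYCATCSGTCGADTTAARTMMTYGCDGCCGHYATVYMYTDTCACASAT-3'

Standard pairs A↔T, G↔C; ambiguity codes pair R↔Y, K↔M, S↔S, B↔V, D↔H. Complement (TASACACTDTYMYVTAYHGCCGDCGYTMMTRAATTDAGCTGSCTACYGG), then reverse for 5'→3'.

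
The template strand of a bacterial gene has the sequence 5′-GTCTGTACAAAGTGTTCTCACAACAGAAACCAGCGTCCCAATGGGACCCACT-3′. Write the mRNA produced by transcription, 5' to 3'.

5'-AGUGGGUCCCAUUGGGACGCUGGUUUCUGUUGUGAGAACACUUUGUACAGAC-3'

RNA polymerase reads the template 3'→5' and synthesizes mRNA 5'→3' by base-pairing (A→U, T→A, G↔C). The complement of the template is CAGACATGTTTCACAAGAGTGTTGTCTTTGGTCGCAGGGTTACCCTGGGTGA; antiparallel, so 5'→3' the coding strand is AGTGGGTCCCATTGGGACGCTGGTTTCTGTTGTGAGAACACTTTGTACAGAC. Replace T with U for the mRNA.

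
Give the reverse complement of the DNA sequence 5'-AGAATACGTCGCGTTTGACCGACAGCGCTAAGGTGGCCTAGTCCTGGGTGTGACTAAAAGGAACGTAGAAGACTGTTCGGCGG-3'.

Reading the sequence 3'→5' and pairing each base (A↔T, G↔C) gives the reverse complement directly.

5'-CCGCCGAACAGTCTTCTACGTTCCTTTTAGTCACACCCAGGACTAGGCCACCTTAGCGCTGTCGGTCAAACGCGACGTATTCT-3'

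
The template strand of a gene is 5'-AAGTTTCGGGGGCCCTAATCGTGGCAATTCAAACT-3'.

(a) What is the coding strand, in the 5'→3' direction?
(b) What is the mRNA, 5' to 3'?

(a) The coding strand is the reverse complement of the template: complement TTCAAAGCCCCCGGGATTAGCACCGTTAAGTTTGA, then reverse.
(b) mRNA has the coding-strand sequence with T→U.

(a) 5'-AGTTTGAATTGCCACGATTAGGGCCCCCGAAACTT-3'
(b) 5'-AGUUUGAAUUGCCACGAUUAGGGCCCCCGAAACUU-3'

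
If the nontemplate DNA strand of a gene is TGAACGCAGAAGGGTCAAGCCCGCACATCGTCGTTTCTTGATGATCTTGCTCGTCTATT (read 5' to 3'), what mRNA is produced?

5'-UGAACGCAGAAGGGUCAAGCCCGCACAUCGUCGUUUCUUGAUGAUCUUGCUCGUCUAUU-3'

mRNA has the coding-strand sequence with U in place of T.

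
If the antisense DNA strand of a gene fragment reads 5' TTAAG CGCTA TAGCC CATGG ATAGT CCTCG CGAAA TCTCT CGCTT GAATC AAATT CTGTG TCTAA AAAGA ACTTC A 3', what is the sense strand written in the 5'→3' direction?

The coding strand is complementary and antiparallel to the template: take the complement (A↔T, G↔C) and reverse.

5′-TGAAGTTCTTTTTAGACACAGAATTTGATTCAAGCGAGAGATTTCGCGAGGACTATCCATGGGCTATAGCGCTTAA-3′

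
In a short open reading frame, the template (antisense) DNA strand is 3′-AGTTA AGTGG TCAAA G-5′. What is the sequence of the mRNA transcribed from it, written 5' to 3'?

Reading the template 3'→5' as shown, RNA polymerase pairs each base (A→U, T→A, G↔C) to build mRNA 5'→3' directly.

5′-UCAAUUCACCAGUUUC-3′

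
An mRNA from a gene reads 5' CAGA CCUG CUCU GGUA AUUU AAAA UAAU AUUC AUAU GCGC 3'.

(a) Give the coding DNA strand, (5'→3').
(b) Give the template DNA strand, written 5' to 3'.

(a) 5'-CAGACCTGCTCTGGTAATTTAAAATAATATTCATATGCGC-3'
(b) 5'-GCGCATATGAATATTATTTTAAATTACCAGAGCAGGTCTG-3'

(a) The coding strand matches the mRNA with U→T.
(b) The template strand is the reverse complement of the coding strand.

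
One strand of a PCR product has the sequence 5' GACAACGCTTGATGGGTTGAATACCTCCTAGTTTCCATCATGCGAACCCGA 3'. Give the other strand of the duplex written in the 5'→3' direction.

5′-TCGGGTTCGCATGATGGAAACTAGGAGGTATTCAACCCATCAAGCGTTGTC-3′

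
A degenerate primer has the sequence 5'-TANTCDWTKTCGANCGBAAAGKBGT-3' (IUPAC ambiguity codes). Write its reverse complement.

5'-ACVMCTTTVCGNTCGAMAWHGANTA-3'

Standard pairs A↔T, G↔C; ambiguity codes pair K↔M, W↔W, B↔V, D↔H, N↔N. Complement (ATNAGHWAMAGCTNGCVTTTCMVCA), then reverse for 5'→3'.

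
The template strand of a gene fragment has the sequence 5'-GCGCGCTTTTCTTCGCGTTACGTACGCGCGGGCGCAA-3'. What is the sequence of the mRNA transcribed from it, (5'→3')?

The mRNA has the sequence of the coding strand (reverse complement of the template) with T→U. Reverse complement of GCGCGCTTTTCTTCGCGTTACGTACGCGCGGGCGCAA is TTGCGCCCGCGCGTACGTAACGCGAAGAAAAGCGCGC; then T→U.

5'-UUGCGCCCGCGCGUACGUAACGCGAAGAAAAGCGCGC-3'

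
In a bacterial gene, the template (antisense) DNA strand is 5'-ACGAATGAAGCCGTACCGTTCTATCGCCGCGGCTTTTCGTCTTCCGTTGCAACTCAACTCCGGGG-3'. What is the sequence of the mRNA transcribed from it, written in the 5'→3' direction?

5'-CCCCGGAGUUGAGUUGCAACGGAAGACGAAAAGCCGCGGCGAUAGAACGGUACGGCUUCAUUCGU-3'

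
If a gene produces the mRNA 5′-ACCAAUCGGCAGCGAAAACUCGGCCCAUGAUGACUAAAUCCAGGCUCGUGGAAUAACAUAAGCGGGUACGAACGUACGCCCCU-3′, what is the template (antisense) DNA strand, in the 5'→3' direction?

Replace U with T to get the coding DNA strand: ACCAATCGGCAGCGAAAACTCGGCCCATGATGACTAAATCCAGGCTCGTGGAATAACATAAGCGGGTACGAACGTACGCCCCT. The template strand is its reverse complement (complement TGGTTAGCCGTCGCTTTTGAGCCGGGTACTACTGATTTAGGTCCGAGCACCTTATTGTATTCGCCCATGCTTGCATGCGGGGA, then reverse).

5'-AGGGGCGTACGTTCGTACCCGCTTATGTTATTCCACGAGCCTGGATTTAGTCATCATGGGCCGAGTTTTCGCTGCCGATTGGT-3'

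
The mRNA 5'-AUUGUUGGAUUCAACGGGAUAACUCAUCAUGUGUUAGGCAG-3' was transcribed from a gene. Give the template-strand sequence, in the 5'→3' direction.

5′-CTGCCTAACACATGATGAGTTATCCCGTTGAATCCAACAAT-3′

Replace U with T to get the coding DNA strand: ATTGTTGGATTCAACGGGATAACTCATCATGTGTTAGGCAG. The template strand is its reverse complement (complement TAACAACCTAAGTTGCCCTATTGAGTAGTACACAATCCGTC, then reverse).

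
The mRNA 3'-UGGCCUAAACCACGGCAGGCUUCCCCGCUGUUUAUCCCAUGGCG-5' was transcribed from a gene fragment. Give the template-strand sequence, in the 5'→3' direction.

5'-ACCGGATTTGGTGCCGTCCGAAGGGGCGACAAATAGGGTACCGC-3'

Written 5'→3' the mRNA is GCGGUACCCUAUUUGUCGCCCCUUCGGACGGCACCAAAUCCGGU, so the coding DNA strand is GCGGTACCCTATTTGTCGCCCCTTCGGACGGCACCAAATCCGGT. The template is its reverse complement.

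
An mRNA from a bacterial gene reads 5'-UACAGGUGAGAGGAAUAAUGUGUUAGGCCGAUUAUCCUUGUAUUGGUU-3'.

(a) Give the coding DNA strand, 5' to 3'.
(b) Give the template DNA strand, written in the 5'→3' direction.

(a) 5'-TACAGGTGAGAGGAATAATGTGTTAGGCCGATTATCCTTGTATTGGTT-3'
(b) 5'-AACCAATACAAGGATAATCGGCCTAACACATTATTCCTCTCACCTGTA-3'

(a) The coding strand matches the mRNA with U→T.
(b) The template strand is the reverse complement of the coding strand.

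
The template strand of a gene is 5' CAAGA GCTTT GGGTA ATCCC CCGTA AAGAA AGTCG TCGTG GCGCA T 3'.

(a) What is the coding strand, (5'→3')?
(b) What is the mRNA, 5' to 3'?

(a) The coding strand is the reverse complement of the template: complement GTTCTCGAAACCCATTAGGGGGCATTTCTTTCAGCAGCACCGCGTA, then reverse.
(b) mRNA has the coding-strand sequence with T→U.

(a) 5′-ATGCGCCACGACGACTTTCTTTACGGGGGATTACCCAAAGCTCTTG-3′
(b) 5'-AUGCGCCACGACGACUUUCUUUACGGGGGAUUACCCAAAGCUCUUG-3'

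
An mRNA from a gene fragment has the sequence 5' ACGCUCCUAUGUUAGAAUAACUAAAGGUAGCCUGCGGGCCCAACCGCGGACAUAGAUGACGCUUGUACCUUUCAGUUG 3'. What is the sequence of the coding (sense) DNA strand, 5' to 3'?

5′-ACGCTCCTATGTTAGAATAACTAAAGGTAGCCTGCGGGCCCAACCGCGGACATAGATGACGCTTGTACCTTTCAGTTG-3′

The coding DNA strand has the same 5'→3' sequence as the mRNA with U replaced by T.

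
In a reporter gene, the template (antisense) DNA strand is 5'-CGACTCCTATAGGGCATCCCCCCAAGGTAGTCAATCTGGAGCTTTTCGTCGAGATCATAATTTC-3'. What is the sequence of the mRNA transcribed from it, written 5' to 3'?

The mRNA has the sequence of the coding strand (reverse complement of the template) with T→U. Reverse complement of CGACTCCTATAGGGCATCCCCCCAAGGTAGTCAATCTGGAGCTTTTCGTCGAGATCATAATTTC is GAAATTATGATCTCGACGAAAAGCTCCAGATTGACTACCTTGGGGGGATGCCCTATAGGAGTCG; then T→U.

5'-GAAAUUAUGAUCUCGACGAAAAGCUCCAGAUUGACUACCUUGGGGGGAUGCCCUAUAGGAGUCG-3'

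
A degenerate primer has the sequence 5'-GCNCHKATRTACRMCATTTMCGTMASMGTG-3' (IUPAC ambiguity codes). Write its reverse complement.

Standard pairs A↔T, G↔C; ambiguity codes pair R↔Y, M↔K, S↔S, H↔D, N↔N. Complement (CGNGDMTAYATGYKGTAAAKGCAKTSKCAC), then reverse for 5'→3'.

5'-CACKSTKACGKAAATGKYGTAYATMDGNGC-3'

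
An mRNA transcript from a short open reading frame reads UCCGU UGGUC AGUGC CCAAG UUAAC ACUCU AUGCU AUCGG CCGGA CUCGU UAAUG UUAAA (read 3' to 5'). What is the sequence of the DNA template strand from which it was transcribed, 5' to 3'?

Written 5'→3' the mRNA is AAAUUGUAAUUGCUCAGGCCGGCUAUCGUAUCUCACAAUUGAACCCGUGACUGGUUGCCU, so the coding DNA strand is AAATTGTAATTGCTCAGGCCGGCTATCGTATCTCACAATTGAACCCGTGACTGGTTGCCT. The template is its reverse complement.

5'-AGGCAACCAGTCACGGGTTCAATTGTGAGATACGATAGCCGGCCTGAGCAATTACAATTT-3'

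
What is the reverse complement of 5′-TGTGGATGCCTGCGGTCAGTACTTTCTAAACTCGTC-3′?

5′-GACGAGTTTAGAAAGTACTGACCGCAGGCATCCACA-3′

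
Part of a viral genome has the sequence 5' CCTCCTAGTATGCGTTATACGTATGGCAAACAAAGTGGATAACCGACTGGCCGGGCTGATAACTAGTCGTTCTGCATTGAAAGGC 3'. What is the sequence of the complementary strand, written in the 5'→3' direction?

Pairing A↔T and G↔C gives GGAGGATCATACGCAATATGCATACCGTTTGTTTCACCTATTGGCTGACCGGCCCGACTATTGATCAGCAAGACGTAACTTTCCG, running 3'→5'. Reverse for the 5'→3' convention.

5'-GCCTTTCAATGCAGAACGACTAGTTATCAGCCCGGCCAGTCGGTTATCCACTTTGTTTGCCATACGTATAACGCATACTAGGAGG-3'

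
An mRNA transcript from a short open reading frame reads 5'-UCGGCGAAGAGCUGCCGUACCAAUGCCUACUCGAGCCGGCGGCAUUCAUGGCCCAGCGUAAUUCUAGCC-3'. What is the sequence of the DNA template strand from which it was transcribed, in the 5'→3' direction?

5'-GGCTAGAATTACGCTGGGCCATGAATGCCGCCGGCTCGAGTAGGCATTGGTACGGCAGCTCTTCGCCGA-3'

Replace U with T to get the coding DNA strand: TCGGCGAAGAGCTGCCGTACCAATGCCTACTCGAGCCGGCGGCATTCATGGCCCAGCGTAATTCTAGCC. The template strand is its reverse complement (complement AGCCGCTTCTCGACGGCATGGTTACGGATGAGCTCGGCCGCCGTAAGTACCGGGTCGCATTAAGATCGG, then reverse).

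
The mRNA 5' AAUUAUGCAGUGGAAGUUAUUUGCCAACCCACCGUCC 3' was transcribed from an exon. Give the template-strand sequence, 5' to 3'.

Replace U with T to get the coding DNA strand: AATTATGCAGTGGAAGTTATTTGCCAACCCACCGTCC. The template strand is its reverse complement (complement TTAATACGTCACCTTCAATAAACGGTTGGGTGGCAGG, then reverse).

5'-GGACGGTGGGTTGGCAAATAACTTCCACTGCATAATT-3'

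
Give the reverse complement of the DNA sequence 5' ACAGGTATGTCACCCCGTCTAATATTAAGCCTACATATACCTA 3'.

5'-TAGGTATATGTAGGCTTAATATTAGACGGGGTGACATACCTGT-3'

Complement each base (A↔T, G↔C): TGTCCATACAGTGGGGCAGATTATAATTCGGATGTATATGGAT. Then reverse.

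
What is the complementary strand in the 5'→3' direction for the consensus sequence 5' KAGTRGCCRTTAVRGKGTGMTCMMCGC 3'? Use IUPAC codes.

5′-GCGKKGAKCACMCYBTAAYGGCYACTM-3′

Standard pairs A↔T, G↔C; ambiguity codes pair R↔Y, M↔K, V↔B. Complement (MTCAYCGGYAATBYCMCACKAGKKGCG), then reverse for 5'→3'.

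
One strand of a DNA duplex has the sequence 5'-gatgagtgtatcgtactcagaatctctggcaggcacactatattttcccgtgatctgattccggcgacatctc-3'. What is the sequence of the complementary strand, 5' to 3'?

5'-GAGATGTCGCCGGAATCAGATCACGGGAAAATATAGTGTGCCTGCCAGAGATTCTGAGTACGATACACTCATC-3'

Pairing A↔T and G↔C gives CTACTCACATAGCATGAGTCTTAGAGACCGTCCGTGTGATATAAAAGGGCACTAGACTAAGGCCGCTGTAGAG, running 3'→5'. Reverse for the 5'→3' convention.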